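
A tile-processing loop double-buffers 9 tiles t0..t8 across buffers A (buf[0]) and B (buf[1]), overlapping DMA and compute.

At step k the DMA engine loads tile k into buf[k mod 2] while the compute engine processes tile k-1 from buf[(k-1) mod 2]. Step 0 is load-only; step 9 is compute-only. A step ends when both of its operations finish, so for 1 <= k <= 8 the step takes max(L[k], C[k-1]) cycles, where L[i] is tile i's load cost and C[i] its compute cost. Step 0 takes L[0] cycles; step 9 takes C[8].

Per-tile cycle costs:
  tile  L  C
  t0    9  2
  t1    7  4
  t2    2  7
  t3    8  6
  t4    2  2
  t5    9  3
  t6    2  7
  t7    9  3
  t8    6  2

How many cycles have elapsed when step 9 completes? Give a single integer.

k=0 load=t0/9c comp=- wait=9 total=9
k=1 load=t1/7c comp=t0/2c wait=7 total=16
k=2 load=t2/2c comp=t1/4c wait=4 total=20
k=3 load=t3/8c comp=t2/7c wait=8 total=28
k=4 load=t4/2c comp=t3/6c wait=6 total=34
k=5 load=t5/9c comp=t4/2c wait=9 total=43
k=6 load=t6/2c comp=t5/3c wait=3 total=46
k=7 load=t7/9c comp=t6/7c wait=9 total=55
k=8 load=t8/6c comp=t7/3c wait=6 total=61
k=9 load=- comp=t8/2c wait=2 total=63

end_cycle[9] = 63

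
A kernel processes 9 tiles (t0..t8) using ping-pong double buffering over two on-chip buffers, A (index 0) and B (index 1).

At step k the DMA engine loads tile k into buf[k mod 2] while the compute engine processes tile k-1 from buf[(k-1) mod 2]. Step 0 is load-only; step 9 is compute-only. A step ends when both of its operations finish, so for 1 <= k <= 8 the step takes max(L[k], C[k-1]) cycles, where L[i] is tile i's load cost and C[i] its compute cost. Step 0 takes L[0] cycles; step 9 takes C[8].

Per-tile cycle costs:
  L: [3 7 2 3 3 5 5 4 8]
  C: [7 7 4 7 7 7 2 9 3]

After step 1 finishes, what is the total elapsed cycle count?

[0] DMA t0→A (3c) ∥ CU idle ⇒ 3c, clock 3
[1] DMA t1→B (7c) ∥ CU A:t0 (7c) ⇒ 7c, clock 10
[2] DMA t2→A (2c) ∥ CU B:t1 (7c) ⇒ 7c, clock 17
[3] DMA t3→B (3c) ∥ CU A:t2 (4c) ⇒ 4c, clock 21
[4] DMA t4→A (3c) ∥ CU B:t3 (7c) ⇒ 7c, clock 28
[5] DMA t5→B (5c) ∥ CU A:t4 (7c) ⇒ 7c, clock 35
[6] DMA t6→A (5c) ∥ CU B:t5 (7c) ⇒ 7c, clock 42
[7] DMA t7→B (4c) ∥ CU A:t6 (2c) ⇒ 4c, clock 46
[8] DMA t8→A (8c) ∥ CU B:t7 (9c) ⇒ 9c, clock 55
[9] DMA idle ∥ CU A:t8 (3c) ⇒ 3c, clock 58

end_cycle[1] = 10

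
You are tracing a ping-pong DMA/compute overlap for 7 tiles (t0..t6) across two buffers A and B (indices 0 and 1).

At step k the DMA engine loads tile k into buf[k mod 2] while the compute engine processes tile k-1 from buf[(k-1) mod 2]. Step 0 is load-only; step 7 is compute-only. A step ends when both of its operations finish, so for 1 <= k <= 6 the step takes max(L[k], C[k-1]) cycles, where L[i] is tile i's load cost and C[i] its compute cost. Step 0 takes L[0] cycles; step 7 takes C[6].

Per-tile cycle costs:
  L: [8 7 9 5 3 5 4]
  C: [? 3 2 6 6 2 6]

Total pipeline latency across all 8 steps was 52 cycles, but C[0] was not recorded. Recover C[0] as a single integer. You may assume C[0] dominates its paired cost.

step 0: dur = L[0]=8 = 8
step 1: dur = max(L[1]=7, C[0]=?) = C[0]  (unknown; binding)
step 2: dur = max(L[2]=9, C[1]=3) = 9
step 3: dur = max(L[3]=5, C[2]=2) = 5
step 4: dur = max(L[4]=3, C[3]=6) = 6
step 5: dur = max(L[5]=5, C[4]=6) = 6
step 6: dur = max(L[6]=4, C[5]=2) = 4
step 7: dur = C[6]=6 = 6
sum of known step durations = 44
dur[1] = total - known = 52 - 44 = 8
C[0] is the binding max in step 1, so C[0] = dur[1] = 8

C[0] = 8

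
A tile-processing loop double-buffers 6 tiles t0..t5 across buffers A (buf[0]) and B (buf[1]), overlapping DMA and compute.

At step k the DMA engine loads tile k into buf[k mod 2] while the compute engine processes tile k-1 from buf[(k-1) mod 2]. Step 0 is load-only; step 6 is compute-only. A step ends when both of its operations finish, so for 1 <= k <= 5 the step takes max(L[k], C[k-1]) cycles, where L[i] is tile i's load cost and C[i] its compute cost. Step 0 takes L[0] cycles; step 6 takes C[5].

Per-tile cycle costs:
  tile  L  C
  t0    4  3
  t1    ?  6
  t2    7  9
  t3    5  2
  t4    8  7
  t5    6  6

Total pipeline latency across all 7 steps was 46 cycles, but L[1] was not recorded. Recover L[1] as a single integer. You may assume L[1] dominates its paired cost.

step 0 → dur = L[0]=4 = 4
step 1 → dur = max(L[1]=?, C[0]=3) = L[1]  (unknown; binding)
step 2 → dur = max(L[2]=7, C[1]=6) = 7
step 3 → dur = max(L[3]=5, C[2]=9) = 9
step 4 → dur = max(L[4]=8, C[3]=2) = 8
step 5 → dur = max(L[5]=6, C[4]=7) = 7
step 6 → dur = C[5]=6 = 6
sum of known step durations = 41
dur[1] = total - known = 46 - 41 = 5
L[1] is the binding max in step 1, so L[1] = dur[1] = 5

L[1] = 5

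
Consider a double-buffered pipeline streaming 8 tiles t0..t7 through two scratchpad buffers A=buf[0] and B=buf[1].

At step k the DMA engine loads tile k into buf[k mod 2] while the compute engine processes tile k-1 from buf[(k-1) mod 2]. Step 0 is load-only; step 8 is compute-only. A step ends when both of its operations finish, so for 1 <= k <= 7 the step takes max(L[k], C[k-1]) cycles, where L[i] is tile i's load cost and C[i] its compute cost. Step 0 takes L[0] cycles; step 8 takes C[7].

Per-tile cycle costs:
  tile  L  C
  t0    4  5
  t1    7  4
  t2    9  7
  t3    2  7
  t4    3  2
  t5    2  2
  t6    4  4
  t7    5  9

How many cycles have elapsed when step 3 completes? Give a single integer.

k=0 load=t0/4c comp=- wait=4 total=4
k=1 load=t1/7c comp=t0/5c wait=7 total=11
k=2 load=t2/9c comp=t1/4c wait=9 total=20
k=3 load=t3/2c comp=t2/7c wait=7 total=27
k=4 load=t4/3c comp=t3/7c wait=7 total=34
k=5 load=t5/2c comp=t4/2c wait=2 total=36
k=6 load=t6/4c comp=t5/2c wait=4 total=40
k=7 load=t7/5c comp=t6/4c wait=5 total=45
k=8 load=- comp=t7/9c wait=9 total=54

end_cycle[3] = 27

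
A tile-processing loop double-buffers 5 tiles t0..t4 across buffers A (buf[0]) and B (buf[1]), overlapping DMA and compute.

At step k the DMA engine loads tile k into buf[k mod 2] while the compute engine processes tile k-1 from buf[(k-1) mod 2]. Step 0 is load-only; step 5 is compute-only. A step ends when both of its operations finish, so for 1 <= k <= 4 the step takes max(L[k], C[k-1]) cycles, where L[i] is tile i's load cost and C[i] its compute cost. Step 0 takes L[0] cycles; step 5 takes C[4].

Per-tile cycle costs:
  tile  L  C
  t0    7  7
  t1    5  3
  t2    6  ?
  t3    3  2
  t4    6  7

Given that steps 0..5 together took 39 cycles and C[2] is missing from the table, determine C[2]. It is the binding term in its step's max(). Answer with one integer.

step 0 = dur = L[0]=7 = 7
step 1 = dur = max(L[1]=5, C[0]=7) = 7
step 2 = dur = max(L[2]=6, C[1]=3) = 6
step 3 = dur = max(L[3]=3, C[2]=?) = C[2]  (unknown; binding)
step 4 = dur = max(L[4]=6, C[3]=2) = 6
step 5 = dur = C[4]=7 = 7
sum of known step durations = 33
dur[3] = total - known = 39 - 33 = 6
C[2] is the binding max in step 3, so C[2] = dur[3] = 6

C[2] = 6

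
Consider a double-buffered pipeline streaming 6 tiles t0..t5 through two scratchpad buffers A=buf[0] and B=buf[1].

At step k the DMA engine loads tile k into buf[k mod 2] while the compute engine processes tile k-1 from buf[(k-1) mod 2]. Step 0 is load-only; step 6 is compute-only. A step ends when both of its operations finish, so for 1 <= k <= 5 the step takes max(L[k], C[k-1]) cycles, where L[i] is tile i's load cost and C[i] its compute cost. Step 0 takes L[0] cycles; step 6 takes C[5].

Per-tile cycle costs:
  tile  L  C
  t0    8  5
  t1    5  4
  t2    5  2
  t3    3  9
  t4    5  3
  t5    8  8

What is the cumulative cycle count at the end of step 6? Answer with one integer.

k=0 load=t0/8c comp=- wait=8 total=8
k=1 load=t1/5c comp=t0/5c wait=5 total=13
k=2 load=t2/5c comp=t1/4c wait=5 total=18
k=3 load=t3/3c comp=t2/2c wait=3 total=21
k=4 load=t4/5c comp=t3/9c wait=9 total=30
k=5 load=t5/8c comp=t4/3c wait=8 total=38
k=6 load=- comp=t5/8c wait=8 total=46

end_cycle[6] = 46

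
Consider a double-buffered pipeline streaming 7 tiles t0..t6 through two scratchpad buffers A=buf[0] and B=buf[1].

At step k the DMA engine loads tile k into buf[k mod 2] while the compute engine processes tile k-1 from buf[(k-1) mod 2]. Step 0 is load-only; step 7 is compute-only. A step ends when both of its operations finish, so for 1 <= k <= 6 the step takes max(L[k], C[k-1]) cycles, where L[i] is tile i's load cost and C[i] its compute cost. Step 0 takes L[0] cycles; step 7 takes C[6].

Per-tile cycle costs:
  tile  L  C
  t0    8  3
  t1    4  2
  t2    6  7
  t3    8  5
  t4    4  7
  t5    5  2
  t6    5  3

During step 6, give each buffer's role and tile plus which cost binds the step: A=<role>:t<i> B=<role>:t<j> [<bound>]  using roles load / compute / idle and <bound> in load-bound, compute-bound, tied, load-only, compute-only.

step 6: A=load:t6 B=compute:t5 [load-bound]

[0] DMA t0→A (8c) ∥ CU idle ⇒ 8c, clock 8
[1] DMA t1→B (4c) ∥ CU A:t0 (3c) ⇒ 4c, clock 12
[2] DMA t2→A (6c) ∥ CU B:t1 (2c) ⇒ 6c, clock 18
[3] DMA t3→B (8c) ∥ CU A:t2 (7c) ⇒ 8c, clock 26
[4] DMA t4→A (4c) ∥ CU B:t3 (5c) ⇒ 5c, clock 31
[5] DMA t5→B (5c) ∥ CU A:t4 (7c) ⇒ 7c, clock 38
[6] DMA t6→A (5c) ∥ CU B:t5 (2c) ⇒ 5c, clock 43
[7] DMA idle ∥ CU A:t6 (3c) ⇒ 3c, clock 46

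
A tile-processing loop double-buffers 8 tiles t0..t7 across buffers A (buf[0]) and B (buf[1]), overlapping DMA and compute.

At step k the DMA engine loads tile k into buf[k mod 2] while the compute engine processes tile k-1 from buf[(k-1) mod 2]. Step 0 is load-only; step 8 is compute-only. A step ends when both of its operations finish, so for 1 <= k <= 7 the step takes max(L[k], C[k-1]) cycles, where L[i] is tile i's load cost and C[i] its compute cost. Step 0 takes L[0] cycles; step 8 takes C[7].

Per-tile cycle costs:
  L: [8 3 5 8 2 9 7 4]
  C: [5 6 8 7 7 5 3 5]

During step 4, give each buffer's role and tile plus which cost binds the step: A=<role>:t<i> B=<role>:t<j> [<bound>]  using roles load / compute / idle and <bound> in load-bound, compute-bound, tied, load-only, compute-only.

  0. 8=8c; end=8; A:t0 B:-
  1. max(3,5)=5c; end=13; A:t0 B:t1
  2. max(5,6)=6c; end=19; A:t2 B:t1
  3. max(8,8)=8c; end=27; A:t2 B:t3
  4. max(2,7)=7c; end=34; A:t4 B:t3
  5. max(9,7)=9c; end=43; A:t4 B:t5
  6. max(7,5)=7c; end=50; A:t6 B:t5
  7. max(4,3)=4c; end=54; A:t6 B:t7
  8. 5=5c; end=59; A:t6 B:t7

step 4: A=load:t4 B=compute:t3 [compute-bound]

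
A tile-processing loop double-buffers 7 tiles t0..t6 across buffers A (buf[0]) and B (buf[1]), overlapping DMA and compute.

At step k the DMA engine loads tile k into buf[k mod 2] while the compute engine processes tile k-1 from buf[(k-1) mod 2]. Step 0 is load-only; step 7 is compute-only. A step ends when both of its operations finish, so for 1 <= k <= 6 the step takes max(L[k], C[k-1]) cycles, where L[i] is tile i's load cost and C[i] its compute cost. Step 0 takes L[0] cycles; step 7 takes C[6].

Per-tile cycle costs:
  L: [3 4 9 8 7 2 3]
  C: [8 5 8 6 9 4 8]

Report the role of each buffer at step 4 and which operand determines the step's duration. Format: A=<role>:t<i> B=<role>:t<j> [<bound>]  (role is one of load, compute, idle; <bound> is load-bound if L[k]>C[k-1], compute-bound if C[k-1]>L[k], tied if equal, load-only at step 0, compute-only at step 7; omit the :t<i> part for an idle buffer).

step 4: A=load:t4 B=compute:t3 [load-bound]

k=0 load=t0/3c comp=- wait=3 total=3
k=1 load=t1/4c comp=t0/8c wait=8 total=11
k=2 load=t2/9c comp=t1/5c wait=9 total=20
k=3 load=t3/8c comp=t2/8c wait=8 total=28
k=4 load=t4/7c comp=t3/6c wait=7 total=35
k=5 load=t5/2c comp=t4/9c wait=9 total=44
k=6 load=t6/3c comp=t5/4c wait=4 total=48
k=7 load=- comp=t6/8c wait=8 total=56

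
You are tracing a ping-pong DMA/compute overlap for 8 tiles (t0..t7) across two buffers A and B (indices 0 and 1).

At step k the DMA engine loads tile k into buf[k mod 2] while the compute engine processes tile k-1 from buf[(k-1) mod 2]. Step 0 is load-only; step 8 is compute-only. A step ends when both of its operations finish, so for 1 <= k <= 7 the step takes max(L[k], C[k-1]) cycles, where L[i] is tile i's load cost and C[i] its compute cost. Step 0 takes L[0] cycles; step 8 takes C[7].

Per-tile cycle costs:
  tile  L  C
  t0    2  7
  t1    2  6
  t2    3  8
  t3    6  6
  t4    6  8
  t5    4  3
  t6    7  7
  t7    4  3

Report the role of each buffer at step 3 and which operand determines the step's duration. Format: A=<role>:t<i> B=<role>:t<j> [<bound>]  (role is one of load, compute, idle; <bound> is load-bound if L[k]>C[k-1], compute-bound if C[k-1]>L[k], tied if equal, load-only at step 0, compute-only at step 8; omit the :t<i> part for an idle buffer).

step 3: A=compute:t2 B=load:t3 [compute-bound]

k=0 load=t0/2c comp=- wait=2 total=2
k=1 load=t1/2c comp=t0/7c wait=7 total=9
k=2 load=t2/3c comp=t1/6c wait=6 total=15
k=3 load=t3/6c comp=t2/8c wait=8 total=23
k=4 load=t4/6c comp=t3/6c wait=6 total=29
k=5 load=t5/4c comp=t4/8c wait=8 total=37
k=6 load=t6/7c comp=t5/3c wait=7 total=44
k=7 load=t7/4c comp=t6/7c wait=7 total=51
k=8 load=- comp=t7/3c wait=3 total=54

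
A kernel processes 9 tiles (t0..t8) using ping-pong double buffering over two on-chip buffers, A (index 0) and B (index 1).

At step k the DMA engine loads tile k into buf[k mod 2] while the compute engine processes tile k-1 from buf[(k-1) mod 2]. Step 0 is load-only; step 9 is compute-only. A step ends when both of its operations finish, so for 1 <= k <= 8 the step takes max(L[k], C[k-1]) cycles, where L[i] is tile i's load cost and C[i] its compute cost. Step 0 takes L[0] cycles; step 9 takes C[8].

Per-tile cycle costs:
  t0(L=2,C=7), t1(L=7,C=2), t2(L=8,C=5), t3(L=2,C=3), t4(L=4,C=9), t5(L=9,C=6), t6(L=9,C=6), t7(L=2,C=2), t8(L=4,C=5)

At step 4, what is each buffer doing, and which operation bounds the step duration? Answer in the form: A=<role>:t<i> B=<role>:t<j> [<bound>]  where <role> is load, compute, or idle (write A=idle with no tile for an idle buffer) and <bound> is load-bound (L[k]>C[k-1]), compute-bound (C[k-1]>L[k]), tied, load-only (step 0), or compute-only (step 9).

k=0 load=t0/2c comp=- wait=2 total=2
k=1 load=t1/7c comp=t0/7c wait=7 total=9
k=2 load=t2/8c comp=t1/2c wait=8 total=17
k=3 load=t3/2c comp=t2/5c wait=5 total=22
k=4 load=t4/4c comp=t3/3c wait=4 total=26
k=5 load=t5/9c comp=t4/9c wait=9 total=35
k=6 load=t6/9c comp=t5/6c wait=9 total=44
k=7 load=t7/2c comp=t6/6c wait=6 total=50
k=8 load=t8/4c comp=t7/2c wait=4 total=54
k=9 load=- comp=t8/5c wait=5 total=59

step 4: A=load:t4 B=compute:t3 [load-bound]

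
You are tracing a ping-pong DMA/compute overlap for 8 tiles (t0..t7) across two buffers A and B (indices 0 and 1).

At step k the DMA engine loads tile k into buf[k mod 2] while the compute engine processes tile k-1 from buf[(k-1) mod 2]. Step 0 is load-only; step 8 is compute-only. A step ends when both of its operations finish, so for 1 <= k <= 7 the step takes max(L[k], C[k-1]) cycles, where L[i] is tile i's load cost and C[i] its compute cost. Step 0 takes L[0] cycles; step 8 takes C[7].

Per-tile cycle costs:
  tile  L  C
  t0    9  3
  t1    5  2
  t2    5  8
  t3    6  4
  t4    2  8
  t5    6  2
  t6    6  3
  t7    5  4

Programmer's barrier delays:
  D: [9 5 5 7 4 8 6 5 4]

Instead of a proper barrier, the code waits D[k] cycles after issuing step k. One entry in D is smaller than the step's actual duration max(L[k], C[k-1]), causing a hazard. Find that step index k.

hazard at step 3

[0] required=L[0]=9=9 vs D=9 ok
[1] required=max(L[1]=5,C[0]=3)=5 vs D=5 ok
[2] required=max(L[2]=5,C[1]=2)=5 vs D=5 ok
[3] required=max(L[3]=6,C[2]=8)=8 vs D=7 SHORT
[4] required=max(L[4]=2,C[3]=4)=4 vs D=4 ok
[5] required=max(L[5]=6,C[4]=8)=8 vs D=8 ok
[6] required=max(L[6]=6,C[5]=2)=6 vs D=6 ok
[7] required=max(L[7]=5,C[6]=3)=5 vs D=5 ok
[8] required=C[7]=4=4 vs D=4 ok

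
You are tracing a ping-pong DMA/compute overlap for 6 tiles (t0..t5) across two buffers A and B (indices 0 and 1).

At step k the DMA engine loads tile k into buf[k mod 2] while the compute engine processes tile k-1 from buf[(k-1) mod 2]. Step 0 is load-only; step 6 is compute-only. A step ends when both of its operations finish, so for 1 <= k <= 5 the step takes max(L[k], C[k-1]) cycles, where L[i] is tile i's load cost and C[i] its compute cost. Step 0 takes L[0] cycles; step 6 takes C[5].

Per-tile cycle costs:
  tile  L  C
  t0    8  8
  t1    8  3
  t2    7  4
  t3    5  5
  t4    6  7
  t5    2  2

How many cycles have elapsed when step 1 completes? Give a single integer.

[0] DMA t0→A (8c) ∥ CU idle ⇒ 8c, clock 8
[1] DMA t1→B (8c) ∥ CU A:t0 (8c) ⇒ 8c, clock 16
[2] DMA t2→A (7c) ∥ CU B:t1 (3c) ⇒ 7c, clock 23
[3] DMA t3→B (5c) ∥ CU A:t2 (4c) ⇒ 5c, clock 28
[4] DMA t4→A (6c) ∥ CU B:t3 (5c) ⇒ 6c, clock 34
[5] DMA t5→B (2c) ∥ CU A:t4 (7c) ⇒ 7c, clock 41
[6] DMA idle ∥ CU B:t5 (2c) ⇒ 2c, clock 43

end_cycle[1] = 16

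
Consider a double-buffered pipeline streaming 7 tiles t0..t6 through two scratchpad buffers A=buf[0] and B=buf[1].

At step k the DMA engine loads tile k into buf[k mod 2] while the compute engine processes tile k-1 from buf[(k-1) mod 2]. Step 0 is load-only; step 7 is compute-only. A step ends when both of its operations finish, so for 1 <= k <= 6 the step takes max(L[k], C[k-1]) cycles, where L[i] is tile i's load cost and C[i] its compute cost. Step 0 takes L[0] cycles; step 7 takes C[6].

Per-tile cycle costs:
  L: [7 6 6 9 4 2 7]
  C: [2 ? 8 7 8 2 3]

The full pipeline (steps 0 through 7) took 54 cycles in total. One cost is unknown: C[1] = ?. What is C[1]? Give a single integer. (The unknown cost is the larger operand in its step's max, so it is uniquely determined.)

step 0 = dur = L[0]=7 = 7
step 1 = dur = max(L[1]=6, C[0]=2) = 6
step 2 = dur = max(L[2]=6, C[1]=?) = C[1]  (unknown; binding)
step 3 = dur = max(L[3]=9, C[2]=8) = 9
step 4 = dur = max(L[4]=4, C[3]=7) = 7
step 5 = dur = max(L[5]=2, C[4]=8) = 8
step 6 = dur = max(L[6]=7, C[5]=2) = 7
step 7 = dur = C[6]=3 = 3
sum of known step durations = 47
dur[2] = total - known = 54 - 47 = 7
C[1] is the binding max in step 2, so C[1] = dur[2] = 7

C[1] = 7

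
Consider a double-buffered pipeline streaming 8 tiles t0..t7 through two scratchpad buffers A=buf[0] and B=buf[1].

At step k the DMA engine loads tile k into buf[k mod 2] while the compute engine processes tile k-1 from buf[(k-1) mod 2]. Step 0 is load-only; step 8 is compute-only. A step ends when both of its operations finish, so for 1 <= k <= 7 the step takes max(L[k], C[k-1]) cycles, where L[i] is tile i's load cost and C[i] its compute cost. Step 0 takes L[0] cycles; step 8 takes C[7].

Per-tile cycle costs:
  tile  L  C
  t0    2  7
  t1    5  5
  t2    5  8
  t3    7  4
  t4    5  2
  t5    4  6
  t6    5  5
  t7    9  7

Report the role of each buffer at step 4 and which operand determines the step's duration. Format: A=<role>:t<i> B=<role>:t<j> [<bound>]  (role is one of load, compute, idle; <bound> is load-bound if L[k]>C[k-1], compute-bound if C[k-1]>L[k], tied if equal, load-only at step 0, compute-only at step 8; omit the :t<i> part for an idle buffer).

k=0 load=t0/2c comp=- wait=2 total=2
k=1 load=t1/5c comp=t0/7c wait=7 total=9
k=2 load=t2/5c comp=t1/5c wait=5 total=14
k=3 load=t3/7c comp=t2/8c wait=8 total=22
k=4 load=t4/5c comp=t3/4c wait=5 total=27
k=5 load=t5/4c comp=t4/2c wait=4 total=31
k=6 load=t6/5c comp=t5/6c wait=6 total=37
k=7 load=t7/9c comp=t6/5c wait=9 total=46
k=8 load=- comp=t7/7c wait=7 total=53

step 4: A=load:t4 B=compute:t3 [load-bound]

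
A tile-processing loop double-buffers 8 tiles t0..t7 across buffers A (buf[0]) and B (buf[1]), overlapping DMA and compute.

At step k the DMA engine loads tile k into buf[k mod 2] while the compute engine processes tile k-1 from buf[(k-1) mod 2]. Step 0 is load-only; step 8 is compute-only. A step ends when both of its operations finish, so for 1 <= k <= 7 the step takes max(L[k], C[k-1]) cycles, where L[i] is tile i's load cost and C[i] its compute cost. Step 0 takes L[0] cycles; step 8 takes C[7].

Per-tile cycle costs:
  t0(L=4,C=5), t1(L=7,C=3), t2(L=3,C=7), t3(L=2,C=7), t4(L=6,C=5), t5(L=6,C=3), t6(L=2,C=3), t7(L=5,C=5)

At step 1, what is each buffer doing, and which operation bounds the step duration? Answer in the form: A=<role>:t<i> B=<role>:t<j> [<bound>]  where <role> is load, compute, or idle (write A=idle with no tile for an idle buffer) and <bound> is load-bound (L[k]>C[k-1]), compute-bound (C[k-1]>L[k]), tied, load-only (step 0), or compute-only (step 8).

step 1: A=compute:t0 B=load:t1 [load-bound]

[0] DMA t0→A (4c) ∥ CU idle ⇒ 4c, clock 4
[1] DMA t1→B (7c) ∥ CU A:t0 (5c) ⇒ 7c, clock 11
[2] DMA t2→A (3c) ∥ CU B:t1 (3c) ⇒ 3c, clock 14
[3] DMA t3→B (2c) ∥ CU A:t2 (7c) ⇒ 7c, clock 21
[4] DMA t4→A (6c) ∥ CU B:t3 (7c) ⇒ 7c, clock 28
[5] DMA t5→B (6c) ∥ CU A:t4 (5c) ⇒ 6c, clock 34
[6] DMA t6→A (2c) ∥ CU B:t5 (3c) ⇒ 3c, clock 37
[7] DMA t7→B (5c) ∥ CU A:t6 (3c) ⇒ 5c, clock 42
[8] DMA idle ∥ CU B:t7 (5c) ⇒ 5c, clock 47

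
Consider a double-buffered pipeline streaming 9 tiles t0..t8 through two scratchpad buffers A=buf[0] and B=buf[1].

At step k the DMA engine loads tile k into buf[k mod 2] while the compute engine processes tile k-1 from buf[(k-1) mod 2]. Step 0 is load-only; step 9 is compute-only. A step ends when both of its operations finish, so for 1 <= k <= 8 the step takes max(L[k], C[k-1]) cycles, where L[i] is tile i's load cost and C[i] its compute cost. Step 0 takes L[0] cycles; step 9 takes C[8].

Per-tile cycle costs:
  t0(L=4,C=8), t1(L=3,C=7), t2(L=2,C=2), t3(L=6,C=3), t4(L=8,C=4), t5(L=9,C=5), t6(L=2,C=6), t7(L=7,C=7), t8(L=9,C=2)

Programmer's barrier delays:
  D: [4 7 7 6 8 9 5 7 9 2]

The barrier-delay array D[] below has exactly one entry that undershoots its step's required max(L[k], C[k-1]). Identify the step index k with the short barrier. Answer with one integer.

hazard at step 1

step 0: need L[0]=4 = 4; D[0]=4 ok
step 1: need max(L[1]=3,C[0]=8) = 8; D[1]=7 SHORT
step 2: need max(L[2]=2,C[1]=7) = 7; D[2]=7 ok
step 3: need max(L[3]=6,C[2]=2) = 6; D[3]=6 ok
step 4: need max(L[4]=8,C[3]=3) = 8; D[4]=8 ok
step 5: need max(L[5]=9,C[4]=4) = 9; D[5]=9 ok
step 6: need max(L[6]=2,C[5]=5) = 5; D[6]=5 ok
step 7: need max(L[7]=7,C[6]=6) = 7; D[7]=7 ok
step 8: need max(L[8]=9,C[7]=7) = 9; D[8]=9 ok
step 9: need C[8]=2 = 2; D[9]=2 ok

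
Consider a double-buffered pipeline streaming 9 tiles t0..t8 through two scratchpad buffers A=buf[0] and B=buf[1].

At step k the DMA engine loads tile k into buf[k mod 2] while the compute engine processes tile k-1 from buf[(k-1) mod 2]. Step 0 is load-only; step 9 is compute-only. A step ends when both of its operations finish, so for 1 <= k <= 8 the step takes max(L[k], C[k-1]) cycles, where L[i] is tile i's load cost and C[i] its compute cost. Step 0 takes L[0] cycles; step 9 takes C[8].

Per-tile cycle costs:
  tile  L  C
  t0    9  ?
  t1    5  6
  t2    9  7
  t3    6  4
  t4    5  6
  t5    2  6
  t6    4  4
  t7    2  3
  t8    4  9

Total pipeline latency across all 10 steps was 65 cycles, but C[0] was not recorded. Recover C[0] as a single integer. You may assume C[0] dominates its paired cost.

C[0] = 6

step 0 = dur = L[0]=9 = 9
step 1 = dur = max(L[1]=5, C[0]=?) = C[0]  (unknown; binding)
step 2 = dur = max(L[2]=9, C[1]=6) = 9
step 3 = dur = max(L[3]=6, C[2]=7) = 7
step 4 = dur = max(L[4]=5, C[3]=4) = 5
step 5 = dur = max(L[5]=2, C[4]=6) = 6
step 6 = dur = max(L[6]=4, C[5]=6) = 6
step 7 = dur = max(L[7]=2, C[6]=4) = 4
step 8 = dur = max(L[8]=4, C[7]=3) = 4
step 9 = dur = C[8]=9 = 9
sum of known step durations = 59
dur[1] = total - known = 65 - 59 = 6
C[0] is the binding max in step 1, so C[0] = dur[1] = 6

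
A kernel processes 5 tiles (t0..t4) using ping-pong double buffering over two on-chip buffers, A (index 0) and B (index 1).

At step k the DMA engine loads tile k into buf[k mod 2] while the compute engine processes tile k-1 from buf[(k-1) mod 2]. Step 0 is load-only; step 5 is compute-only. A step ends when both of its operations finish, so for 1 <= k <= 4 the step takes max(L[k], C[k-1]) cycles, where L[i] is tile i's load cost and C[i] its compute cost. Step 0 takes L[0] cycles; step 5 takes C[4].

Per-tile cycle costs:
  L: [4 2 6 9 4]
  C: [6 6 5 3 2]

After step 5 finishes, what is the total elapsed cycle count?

[0] DMA t0→A (4c) ∥ CU idle ⇒ 4c, clock 4
[1] DMA t1→B (2c) ∥ CU A:t0 (6c) ⇒ 6c, clock 10
[2] DMA t2→A (6c) ∥ CU B:t1 (6c) ⇒ 6c, clock 16
[3] DMA t3→B (9c) ∥ CU A:t2 (5c) ⇒ 9c, clock 25
[4] DMA t4→A (4c) ∥ CU B:t3 (3c) ⇒ 4c, clock 29
[5] DMA idle ∥ CU A:t4 (2c) ⇒ 2c, clock 31

end_cycle[5] = 31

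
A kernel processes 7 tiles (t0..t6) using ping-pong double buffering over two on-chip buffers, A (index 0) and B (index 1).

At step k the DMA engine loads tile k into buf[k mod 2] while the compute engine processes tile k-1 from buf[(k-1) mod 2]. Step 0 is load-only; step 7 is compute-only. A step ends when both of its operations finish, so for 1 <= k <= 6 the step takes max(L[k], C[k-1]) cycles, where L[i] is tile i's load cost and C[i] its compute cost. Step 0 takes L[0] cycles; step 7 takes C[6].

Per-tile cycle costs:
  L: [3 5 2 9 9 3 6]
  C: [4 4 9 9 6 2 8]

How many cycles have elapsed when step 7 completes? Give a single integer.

k=0 load=t0/3c comp=- wait=3 total=3
k=1 load=t1/5c comp=t0/4c wait=5 total=8
k=2 load=t2/2c comp=t1/4c wait=4 total=12
k=3 load=t3/9c comp=t2/9c wait=9 total=21
k=4 load=t4/9c comp=t3/9c wait=9 total=30
k=5 load=t5/3c comp=t4/6c wait=6 total=36
k=6 load=t6/6c comp=t5/2c wait=6 total=42
k=7 load=- comp=t6/8c wait=8 total=50

end_cycle[7] = 50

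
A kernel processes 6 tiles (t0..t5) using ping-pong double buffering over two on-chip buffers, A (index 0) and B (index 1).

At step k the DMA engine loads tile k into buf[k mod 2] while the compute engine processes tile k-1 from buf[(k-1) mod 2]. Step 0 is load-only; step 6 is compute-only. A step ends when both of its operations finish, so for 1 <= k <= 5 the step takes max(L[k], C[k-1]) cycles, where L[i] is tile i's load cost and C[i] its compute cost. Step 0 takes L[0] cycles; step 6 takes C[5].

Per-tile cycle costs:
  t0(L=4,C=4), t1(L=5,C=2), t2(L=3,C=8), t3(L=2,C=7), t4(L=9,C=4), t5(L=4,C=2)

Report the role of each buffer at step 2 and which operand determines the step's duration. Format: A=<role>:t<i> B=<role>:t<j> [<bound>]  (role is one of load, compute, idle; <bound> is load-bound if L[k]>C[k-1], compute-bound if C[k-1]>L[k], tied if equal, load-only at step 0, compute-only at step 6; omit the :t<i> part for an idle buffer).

step 0: L[0]=4 → dur=4, Σ=4 | A=load:t0 B=idle [load-only]
step 1: L[1]=5 C[0]=4 → dur=5, Σ=9 | A=compute:t0 B=load:t1 [load-bound]
step 2: L[2]=3 C[1]=2 → dur=3, Σ=12 | A=load:t2 B=compute:t1 [load-bound]
step 3: L[3]=2 C[2]=8 → dur=8, Σ=20 | A=compute:t2 B=load:t3 [compute-bound]
step 4: L[4]=9 C[3]=7 → dur=9, Σ=29 | A=load:t4 B=compute:t3 [load-bound]
step 5: L[5]=4 C[4]=4 → dur=4, Σ=33 | A=compute:t4 B=load:t5 [tied]
step 6: C[5]=2 → dur=2, Σ=35 | A=idle B=compute:t5 [compute-only]

step 2: A=load:t2 B=compute:t1 [load-bound]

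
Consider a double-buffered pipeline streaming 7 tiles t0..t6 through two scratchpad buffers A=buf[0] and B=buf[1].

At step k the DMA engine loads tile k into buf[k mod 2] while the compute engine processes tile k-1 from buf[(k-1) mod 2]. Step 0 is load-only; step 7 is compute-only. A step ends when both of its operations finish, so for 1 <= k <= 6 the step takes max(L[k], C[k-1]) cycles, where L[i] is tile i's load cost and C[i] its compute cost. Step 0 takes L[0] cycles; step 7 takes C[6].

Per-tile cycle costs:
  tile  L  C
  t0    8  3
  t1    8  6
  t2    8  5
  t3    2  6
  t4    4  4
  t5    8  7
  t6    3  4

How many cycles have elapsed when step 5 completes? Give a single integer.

[0] DMA t0→A (8c) ∥ CU idle ⇒ 8c, clock 8
[1] DMA t1→B (8c) ∥ CU A:t0 (3c) ⇒ 8c, clock 16
[2] DMA t2→A (8c) ∥ CU B:t1 (6c) ⇒ 8c, clock 24
[3] DMA t3→B (2c) ∥ CU A:t2 (5c) ⇒ 5c, clock 29
[4] DMA t4→A (4c) ∥ CU B:t3 (6c) ⇒ 6c, clock 35
[5] DMA t5→B (8c) ∥ CU A:t4 (4c) ⇒ 8c, clock 43
[6] DMA t6→A (3c) ∥ CU B:t5 (7c) ⇒ 7c, clock 50
[7] DMA idle ∥ CU A:t6 (4c) ⇒ 4c, clock 54

end_cycle[5] = 43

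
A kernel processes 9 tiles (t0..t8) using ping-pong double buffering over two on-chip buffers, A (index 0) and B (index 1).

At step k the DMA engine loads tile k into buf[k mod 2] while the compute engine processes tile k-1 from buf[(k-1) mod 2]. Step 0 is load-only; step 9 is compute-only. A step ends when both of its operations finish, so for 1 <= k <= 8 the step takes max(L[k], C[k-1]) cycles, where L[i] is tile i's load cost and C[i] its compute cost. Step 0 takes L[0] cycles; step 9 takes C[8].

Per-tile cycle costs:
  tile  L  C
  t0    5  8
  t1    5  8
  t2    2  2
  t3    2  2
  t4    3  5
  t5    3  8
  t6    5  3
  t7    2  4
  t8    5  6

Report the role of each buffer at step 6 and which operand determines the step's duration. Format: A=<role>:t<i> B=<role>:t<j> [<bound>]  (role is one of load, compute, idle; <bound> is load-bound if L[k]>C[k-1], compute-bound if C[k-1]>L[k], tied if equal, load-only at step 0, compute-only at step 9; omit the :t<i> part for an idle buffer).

k=0 load=t0/5c comp=- wait=5 total=5
k=1 load=t1/5c comp=t0/8c wait=8 total=13
k=2 load=t2/2c comp=t1/8c wait=8 total=21
k=3 load=t3/2c comp=t2/2c wait=2 total=23
k=4 load=t4/3c comp=t3/2c wait=3 total=26
k=5 load=t5/3c comp=t4/5c wait=5 total=31
k=6 load=t6/5c comp=t5/8c wait=8 total=39
k=7 load=t7/2c comp=t6/3c wait=3 total=42
k=8 load=t8/5c comp=t7/4c wait=5 total=47
k=9 load=- comp=t8/6c wait=6 total=53

step 6: A=load:t6 B=compute:t5 [compute-bound]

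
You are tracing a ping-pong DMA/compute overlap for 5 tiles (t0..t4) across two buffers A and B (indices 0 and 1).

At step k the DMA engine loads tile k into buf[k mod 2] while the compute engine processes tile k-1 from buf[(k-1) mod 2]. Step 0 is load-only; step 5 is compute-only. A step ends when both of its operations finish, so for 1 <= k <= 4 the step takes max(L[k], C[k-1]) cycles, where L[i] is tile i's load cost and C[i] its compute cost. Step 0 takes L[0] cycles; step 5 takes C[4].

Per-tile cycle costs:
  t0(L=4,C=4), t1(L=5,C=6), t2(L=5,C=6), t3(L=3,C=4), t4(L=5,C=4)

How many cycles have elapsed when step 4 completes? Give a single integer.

[0] DMA t0→A (4c) ∥ CU idle ⇒ 4c, clock 4
[1] DMA t1→B (5c) ∥ CU A:t0 (4c) ⇒ 5c, clock 9
[2] DMA t2→A (5c) ∥ CU B:t1 (6c) ⇒ 6c, clock 15
[3] DMA t3→B (3c) ∥ CU A:t2 (6c) ⇒ 6c, clock 21
[4] DMA t4→A (5c) ∥ CU B:t3 (4c) ⇒ 5c, clock 26
[5] DMA idle ∥ CU A:t4 (4c) ⇒ 4c, clock 30

end_cycle[4] = 26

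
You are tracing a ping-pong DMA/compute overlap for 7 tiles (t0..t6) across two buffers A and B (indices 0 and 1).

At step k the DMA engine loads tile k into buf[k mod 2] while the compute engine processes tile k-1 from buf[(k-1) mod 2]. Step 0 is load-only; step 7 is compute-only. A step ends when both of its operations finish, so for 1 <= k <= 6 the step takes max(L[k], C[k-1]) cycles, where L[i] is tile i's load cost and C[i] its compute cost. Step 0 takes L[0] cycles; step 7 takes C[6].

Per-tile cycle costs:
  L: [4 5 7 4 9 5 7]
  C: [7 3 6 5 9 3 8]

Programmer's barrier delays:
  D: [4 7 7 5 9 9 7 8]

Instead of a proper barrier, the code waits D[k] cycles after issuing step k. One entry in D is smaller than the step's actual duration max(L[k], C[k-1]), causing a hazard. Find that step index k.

k=0 barrier L[0]=4→4c, D[0]=4 ok
k=1 barrier max(L[1]=5,C[0]=7)→7c, D[1]=7 ok
k=2 barrier max(L[2]=7,C[1]=3)→7c, D[2]=7 ok
k=3 barrier max(L[3]=4,C[2]=6)→6c, D[3]=5 SHORT
k=4 barrier max(L[4]=9,C[3]=5)→9c, D[4]=9 ok
k=5 barrier max(L[5]=5,C[4]=9)→9c, D[5]=9 ok
k=6 barrier max(L[6]=7,C[5]=3)→7c, D[6]=7 ok
k=7 barrier C[6]=8→8c, D[7]=8 ok

hazard at step 3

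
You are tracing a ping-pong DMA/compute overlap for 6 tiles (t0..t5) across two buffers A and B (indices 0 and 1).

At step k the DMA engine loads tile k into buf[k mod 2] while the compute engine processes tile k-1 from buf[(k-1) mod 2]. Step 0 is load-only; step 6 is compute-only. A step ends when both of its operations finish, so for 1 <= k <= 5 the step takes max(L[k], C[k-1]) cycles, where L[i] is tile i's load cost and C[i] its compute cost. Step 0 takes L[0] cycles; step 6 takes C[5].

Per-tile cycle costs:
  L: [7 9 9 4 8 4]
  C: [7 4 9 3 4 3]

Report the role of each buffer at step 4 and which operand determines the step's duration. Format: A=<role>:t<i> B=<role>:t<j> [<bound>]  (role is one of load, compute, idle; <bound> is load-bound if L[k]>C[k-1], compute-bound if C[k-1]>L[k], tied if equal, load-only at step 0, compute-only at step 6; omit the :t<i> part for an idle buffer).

step 4: A=load:t4 B=compute:t3 [load-bound]

step 0: L[0]=7 → dur=7, Σ=7 | A=load:t0 B=idle [load-only]
step 1: L[1]=9 C[0]=7 → dur=9, Σ=16 | A=compute:t0 B=load:t1 [load-bound]
step 2: L[2]=9 C[1]=4 → dur=9, Σ=25 | A=load:t2 B=compute:t1 [load-bound]
step 3: L[3]=4 C[2]=9 → dur=9, Σ=34 | A=compute:t2 B=load:t3 [compute-bound]
step 4: L[4]=8 C[3]=3 → dur=8, Σ=42 | A=load:t4 B=compute:t3 [load-bound]
step 5: L[5]=4 C[4]=4 → dur=4, Σ=46 | A=compute:t4 B=load:t5 [tied]
step 6: C[5]=3 → dur=3, Σ=49 | A=idle B=compute:t5 [compute-only]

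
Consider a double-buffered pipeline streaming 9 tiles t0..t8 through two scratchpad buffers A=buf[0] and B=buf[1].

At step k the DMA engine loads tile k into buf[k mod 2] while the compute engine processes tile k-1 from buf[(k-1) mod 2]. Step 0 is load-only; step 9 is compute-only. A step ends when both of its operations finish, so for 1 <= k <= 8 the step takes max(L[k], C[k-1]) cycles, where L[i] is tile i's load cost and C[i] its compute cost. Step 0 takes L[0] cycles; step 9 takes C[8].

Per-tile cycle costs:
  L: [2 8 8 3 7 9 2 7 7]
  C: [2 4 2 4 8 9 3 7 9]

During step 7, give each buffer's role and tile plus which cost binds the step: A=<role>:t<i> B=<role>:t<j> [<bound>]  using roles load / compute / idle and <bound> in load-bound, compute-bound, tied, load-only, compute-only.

k=0 load=t0/2c comp=- wait=2 total=2
k=1 load=t1/8c comp=t0/2c wait=8 total=10
k=2 load=t2/8c comp=t1/4c wait=8 total=18
k=3 load=t3/3c comp=t2/2c wait=3 total=21
k=4 load=t4/7c comp=t3/4c wait=7 total=28
k=5 load=t5/9c comp=t4/8c wait=9 total=37
k=6 load=t6/2c comp=t5/9c wait=9 total=46
k=7 load=t7/7c comp=t6/3c wait=7 total=53
k=8 load=t8/7c comp=t7/7c wait=7 total=60
k=9 load=- comp=t8/9c wait=9 total=69

step 7: A=compute:t6 B=load:t7 [load-bound]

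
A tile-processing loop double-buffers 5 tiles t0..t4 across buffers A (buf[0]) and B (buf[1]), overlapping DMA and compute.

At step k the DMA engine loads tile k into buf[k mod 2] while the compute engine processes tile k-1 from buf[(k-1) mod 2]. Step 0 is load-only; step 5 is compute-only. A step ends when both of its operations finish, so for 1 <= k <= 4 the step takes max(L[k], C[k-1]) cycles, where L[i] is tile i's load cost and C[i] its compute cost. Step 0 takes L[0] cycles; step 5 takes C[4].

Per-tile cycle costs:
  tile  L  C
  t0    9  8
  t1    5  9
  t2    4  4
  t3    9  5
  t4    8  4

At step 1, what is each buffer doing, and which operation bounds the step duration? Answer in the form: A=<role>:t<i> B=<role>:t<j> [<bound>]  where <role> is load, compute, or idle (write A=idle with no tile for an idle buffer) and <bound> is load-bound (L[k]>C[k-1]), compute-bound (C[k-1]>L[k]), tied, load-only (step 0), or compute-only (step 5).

k=0 load=t0/9c comp=- wait=9 total=9
k=1 load=t1/5c comp=t0/8c wait=8 total=17
k=2 load=t2/4c comp=t1/9c wait=9 total=26
k=3 load=t3/9c comp=t2/4c wait=9 total=35
k=4 load=t4/8c comp=t3/5c wait=8 total=43
k=5 load=- comp=t4/4c wait=4 total=47

step 1: A=compute:t0 B=load:t1 [compute-bound]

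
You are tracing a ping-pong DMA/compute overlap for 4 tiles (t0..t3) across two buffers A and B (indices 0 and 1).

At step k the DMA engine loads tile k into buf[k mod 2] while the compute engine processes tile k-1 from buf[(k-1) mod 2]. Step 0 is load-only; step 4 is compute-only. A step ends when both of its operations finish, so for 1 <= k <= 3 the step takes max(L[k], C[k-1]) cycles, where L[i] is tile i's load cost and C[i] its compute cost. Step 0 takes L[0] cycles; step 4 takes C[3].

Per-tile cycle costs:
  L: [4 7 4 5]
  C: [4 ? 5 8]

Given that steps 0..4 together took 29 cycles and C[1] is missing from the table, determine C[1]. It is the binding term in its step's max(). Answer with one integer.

C[1] = 5

step 0 = dur = L[0]=4 = 4
step 1 = dur = max(L[1]=7, C[0]=4) = 7
step 2 = dur = max(L[2]=4, C[1]=?) = C[1]  (unknown; binding)
step 3 = dur = max(L[3]=5, C[2]=5) = 5
step 4 = dur = C[3]=8 = 8
sum of known step durations = 24
dur[2] = total - known = 29 - 24 = 5
C[1] is the binding max in step 2, so C[1] = dur[2] = 5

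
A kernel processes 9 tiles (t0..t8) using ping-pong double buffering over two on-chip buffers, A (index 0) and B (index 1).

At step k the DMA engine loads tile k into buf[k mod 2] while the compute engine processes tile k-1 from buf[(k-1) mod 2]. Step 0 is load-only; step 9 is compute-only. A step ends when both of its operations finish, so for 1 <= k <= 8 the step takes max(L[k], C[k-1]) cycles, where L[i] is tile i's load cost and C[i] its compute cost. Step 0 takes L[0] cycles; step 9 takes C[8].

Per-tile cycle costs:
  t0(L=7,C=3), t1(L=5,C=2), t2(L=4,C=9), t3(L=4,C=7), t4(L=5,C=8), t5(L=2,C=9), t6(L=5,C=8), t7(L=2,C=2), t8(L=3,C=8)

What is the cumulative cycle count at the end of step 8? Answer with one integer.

end_cycle[8] = 60

  0. 7=7c; end=7; A:t0 B:-
  1. max(5,3)=5c; end=12; A:t0 B:t1
  2. max(4,2)=4c; end=16; A:t2 B:t1
  3. max(4,9)=9c; end=25; A:t2 B:t3
  4. max(5,7)=7c; end=32; A:t4 B:t3
  5. max(2,8)=8c; end=40; A:t4 B:t5
  6. max(5,9)=9c; end=49; A:t6 B:t5
  7. max(2,8)=8c; end=57; A:t6 B:t7
  8. max(3,2)=3c; end=60; A:t8 B:t7
  9. 8=8c; end=68; A:t8 B:t7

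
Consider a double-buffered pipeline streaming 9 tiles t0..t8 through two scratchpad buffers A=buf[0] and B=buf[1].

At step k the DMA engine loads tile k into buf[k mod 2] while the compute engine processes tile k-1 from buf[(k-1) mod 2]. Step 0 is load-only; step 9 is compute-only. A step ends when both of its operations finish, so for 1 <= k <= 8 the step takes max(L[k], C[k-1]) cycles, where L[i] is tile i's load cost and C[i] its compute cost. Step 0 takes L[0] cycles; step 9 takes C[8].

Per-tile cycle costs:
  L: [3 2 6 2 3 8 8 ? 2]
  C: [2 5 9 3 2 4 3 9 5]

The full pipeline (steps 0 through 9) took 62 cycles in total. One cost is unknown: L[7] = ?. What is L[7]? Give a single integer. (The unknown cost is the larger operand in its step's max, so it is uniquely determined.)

L[7] = 9

step 0 → dur = L[0]=3 = 3
step 1 → dur = max(L[1]=2, C[0]=2) = 2
step 2 → dur = max(L[2]=6, C[1]=5) = 6
step 3 → dur = max(L[3]=2, C[2]=9) = 9
step 4 → dur = max(L[4]=3, C[3]=3) = 3
step 5 → dur = max(L[5]=8, C[4]=2) = 8
step 6 → dur = max(L[6]=8, C[5]=4) = 8
step 7 → dur = max(L[7]=?, C[6]=3) = L[7]  (unknown; binding)
step 8 → dur = max(L[8]=2, C[7]=9) = 9
step 9 → dur = C[8]=5 = 5
sum of known step durations = 53
dur[7] = total - known = 62 - 53 = 9
L[7] is the binding max in step 7, so L[7] = dur[7] = 9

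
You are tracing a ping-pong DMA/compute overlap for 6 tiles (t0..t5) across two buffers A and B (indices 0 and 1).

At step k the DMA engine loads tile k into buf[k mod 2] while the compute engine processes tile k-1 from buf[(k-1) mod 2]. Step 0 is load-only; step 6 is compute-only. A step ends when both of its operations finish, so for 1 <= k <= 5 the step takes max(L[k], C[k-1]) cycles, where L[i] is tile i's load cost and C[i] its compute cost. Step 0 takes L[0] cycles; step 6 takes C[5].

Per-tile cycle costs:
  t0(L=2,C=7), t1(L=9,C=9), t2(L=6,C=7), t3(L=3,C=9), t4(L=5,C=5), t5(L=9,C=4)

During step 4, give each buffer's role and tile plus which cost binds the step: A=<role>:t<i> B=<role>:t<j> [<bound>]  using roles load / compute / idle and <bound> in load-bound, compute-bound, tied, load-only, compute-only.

[0] DMA t0→A (2c) ∥ CU idle ⇒ 2c, clock 2
[1] DMA t1→B (9c) ∥ CU A:t0 (7c) ⇒ 9c, clock 11
[2] DMA t2→A (6c) ∥ CU B:t1 (9c) ⇒ 9c, clock 20
[3] DMA t3→B (3c) ∥ CU A:t2 (7c) ⇒ 7c, clock 27
[4] DMA t4→A (5c) ∥ CU B:t3 (9c) ⇒ 9c, clock 36
[5] DMA t5→B (9c) ∥ CU A:t4 (5c) ⇒ 9c, clock 45
[6] DMA idle ∥ CU B:t5 (4c) ⇒ 4c, clock 49

step 4: A=load:t4 B=compute:t3 [compute-bound]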